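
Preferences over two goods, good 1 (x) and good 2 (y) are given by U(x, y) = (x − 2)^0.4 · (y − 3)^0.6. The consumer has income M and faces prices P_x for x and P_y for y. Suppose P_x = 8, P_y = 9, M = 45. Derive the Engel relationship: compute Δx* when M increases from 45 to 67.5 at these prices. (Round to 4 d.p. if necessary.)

Δx* = 1.125

After buying the subsistence bundle (2, 3), a share 0.4 of the remaining income goes to x: x* = 2 + 0.4·(M − 2P_x − 3P_y)/P_x.
Discretionary income = 45 − 2·8 − 3·9 = 2; x* = 2 + 0.4·2/8 = 2.1.
At M' = 67.5: x* = 3.225. Change: 3.225 − 2.1 = 1.125.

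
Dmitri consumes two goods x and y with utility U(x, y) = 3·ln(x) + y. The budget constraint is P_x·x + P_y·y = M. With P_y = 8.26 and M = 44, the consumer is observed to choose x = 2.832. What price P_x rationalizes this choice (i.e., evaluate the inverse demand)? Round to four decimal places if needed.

MU_x = 3/x, MU_y = 1. Tangency: 3/x = P_x/P_y.
So x*(P_x,P_y) = 3·P_y/P_x, independent of income; and y* = (M − 3·P_y)/P_y.
Set x* = 2.832 in the demand function and solve for P_x: P_x = 8.75.

P_x = 8.75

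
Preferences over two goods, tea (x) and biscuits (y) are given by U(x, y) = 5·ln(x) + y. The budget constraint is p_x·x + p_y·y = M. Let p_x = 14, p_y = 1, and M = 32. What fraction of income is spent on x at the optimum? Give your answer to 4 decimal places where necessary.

share on x = 0.1562

So x*(p_x,p_y) = 5·p_y/p_x, independent of income; and y* = (M − 5·p_y)/p_y.
At the given prices: x* = 5·1/14 = 0.3571, and y* = 27.
Expenditure on x: 14·0.3571 = 5; share = 0.1562.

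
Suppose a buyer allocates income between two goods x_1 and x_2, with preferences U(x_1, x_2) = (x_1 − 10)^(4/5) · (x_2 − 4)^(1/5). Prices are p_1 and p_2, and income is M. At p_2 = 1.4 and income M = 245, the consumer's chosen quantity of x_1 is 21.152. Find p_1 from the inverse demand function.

MRS = 4·(x_2−4)/(x_1−10). Tangency with p_1/p_2 gives x_2−4 = (1/4)·(p_1/p_2)·(x_1−10).
After buying the subsistence bundle (10, 4), a share 0.8 of the remaining income goes to x_1: x_1* = 10 + 0.8·(M − 10p_1 − 4p_2)/p_1.
Set x_1* = 21.152 in the demand function and solve for p_1: p_1 = 10.

p_1 = 10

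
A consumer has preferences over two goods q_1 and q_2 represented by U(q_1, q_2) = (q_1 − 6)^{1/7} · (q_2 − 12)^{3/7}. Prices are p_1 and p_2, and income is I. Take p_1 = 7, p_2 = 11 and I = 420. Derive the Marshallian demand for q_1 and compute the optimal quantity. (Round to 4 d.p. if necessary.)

q_1* = 14.7857

This is Cobb-Douglas in (q_1−6, q_2−12): tangency gives 1/7·p_2·(q_2−12) = 3/7·p_1·(q_1−6).
Substituting into the budget: q_1* = 6 + 0.25·(I − 6·p_1 − 12·p_2)/p_1, and q_2* = 12 + 0.75·(…)/p_2.
Discretionary income = 420 − 6·7 − 12·11 = 246; q_1* = 6 + 0.25·246/7 = 14.7857.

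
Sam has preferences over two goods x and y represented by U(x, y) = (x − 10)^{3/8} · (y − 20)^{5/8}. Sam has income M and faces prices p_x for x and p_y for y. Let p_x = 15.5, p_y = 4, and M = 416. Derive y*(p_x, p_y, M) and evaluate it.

Discretionary income = 416 − 10·15.5 − 20·4 = 181; y* = 20 + 0.625·181/4 = 48.2812.

y* = 48.2812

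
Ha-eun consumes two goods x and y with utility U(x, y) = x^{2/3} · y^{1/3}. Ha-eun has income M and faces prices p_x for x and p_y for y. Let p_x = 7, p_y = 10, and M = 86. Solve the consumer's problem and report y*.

y* = 2.8667

MU_x/MU_y = (2/3·y)/(1/3·x); tangency sets this equal to p_x/p_y.
So 2/3·p_y·y = 1/3·p_x·x; combined with the budget, a share 2/3 of income goes to x.
Demand: x*(p_x,p_y,M) = 2/3·M/p_x and y* = 1/3·M/p_y.
At p_x=7, p_y=10, M=86: y* = 1/3·86/10 = 2.8667.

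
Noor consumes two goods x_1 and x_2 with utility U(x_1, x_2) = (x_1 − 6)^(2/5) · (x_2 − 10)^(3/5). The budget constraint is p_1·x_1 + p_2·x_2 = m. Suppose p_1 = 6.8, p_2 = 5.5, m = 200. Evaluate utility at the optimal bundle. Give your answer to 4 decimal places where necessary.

Let x_1' = x_1−6, x_2' = x_2−10. MRS = (2/3)·x_2'/x_1' = p_1/p_2.
After buying the subsistence bundle (6, 10), a share 0.4 of the remaining income goes to x_1: x_1* = 6 + 0.4·(m − 6p_1 − 10p_2)/p_1.
Discretionary income = 200 − 6·6.8 − 10·5.5 = 104.2; x_1* = 6 + 0.4·104.2/6.8 = 12.1294; x_2* = 10 + 0.6·104.2/5.5 = 21.3673.
Utility at the optimum: U(12.1294, 21.3673) = 8.8789.

V = 8.8789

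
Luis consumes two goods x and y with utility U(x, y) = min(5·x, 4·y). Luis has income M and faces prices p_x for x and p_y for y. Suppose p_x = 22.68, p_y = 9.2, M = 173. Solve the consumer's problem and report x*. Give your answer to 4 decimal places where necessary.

x* = 5.0614

Leontief preferences: the optimum is at the kink where x/4 = y/5, i.e. y = (5/4)·x.
Budget: p_x·x + p_y·(5/4)·x = M, so (4·p_x + 5·p_y)·x = 4·M.
Demand: x*(p_x,p_y,M) = 4·M/(4·p_x + 5·p_y), y* = 5·M/(4·p_x + 5·p_y).
Here 4·22.68 + 5·9.2 = 136.72, giving x* = 5.0614.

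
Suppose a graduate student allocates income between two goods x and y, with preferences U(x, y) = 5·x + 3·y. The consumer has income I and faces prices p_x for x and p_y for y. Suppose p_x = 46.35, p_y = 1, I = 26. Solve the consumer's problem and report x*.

Perfect substitutes: compare marginal utility per dollar. 5/p_x vs 3/p_y → 0.1079 vs 3.
y gives more utility per dollar, so spend all income on y: y* = I/p_y, x* = 0.
Numerically: x* = 0, y* = 26.

x* = 0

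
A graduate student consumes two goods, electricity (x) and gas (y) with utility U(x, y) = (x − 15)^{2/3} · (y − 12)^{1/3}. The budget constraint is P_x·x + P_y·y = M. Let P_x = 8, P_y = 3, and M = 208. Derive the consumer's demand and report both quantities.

After buying the subsistence bundle (15, 12), a share 2/3 of the remaining income goes to x: x* = 15 + 2/3·(M − 15P_x − 12P_y)/P_x.
Discretionary income = 208 − 15·8 − 12·3 = 52; x* = 15 + 2/3·52/8 = 19.3333; y* = 12 + 1/3·52/3 = 17.7778.

x* = 19.3333, y* = 17.7778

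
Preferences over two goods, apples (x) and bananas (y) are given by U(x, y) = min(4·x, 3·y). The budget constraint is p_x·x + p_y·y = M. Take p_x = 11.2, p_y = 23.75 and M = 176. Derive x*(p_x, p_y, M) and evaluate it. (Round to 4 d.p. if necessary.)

Demand: x*(p_x,p_y,M) = 3·M/(3·p_x + 4·p_y), y* = 4·M/(3·p_x + 4·p_y).
Here 3·11.2 + 4·23.75 = 128.6, giving x* = 4.1058.

x* = 4.1058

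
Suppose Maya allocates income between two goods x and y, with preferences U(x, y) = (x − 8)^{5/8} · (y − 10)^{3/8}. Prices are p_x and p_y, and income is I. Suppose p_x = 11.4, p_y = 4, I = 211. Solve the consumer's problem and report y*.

Let x' = x−8, y' = y−10. MRS = (5/3)·y'/x' = p_x/p_y.
After buying the subsistence bundle (8, 10), a share 0.625 of the remaining income goes to x: x* = 8 + 0.625·(I − 8p_x − 10p_y)/p_x.
Discretionary income = 211 − 8·11.4 − 10·4 = 79.8; y* = 10 + 0.375·79.8/4 = 17.4812.

y* = 17.4812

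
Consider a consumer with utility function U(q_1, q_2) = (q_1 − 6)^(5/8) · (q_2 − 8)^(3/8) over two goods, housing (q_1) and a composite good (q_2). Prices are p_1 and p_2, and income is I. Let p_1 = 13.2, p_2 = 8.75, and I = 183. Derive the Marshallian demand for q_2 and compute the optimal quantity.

This is Cobb-Douglas in (q_1−6, q_2−8): tangency gives 0.625·p_2·(q_2−8) = 0.375·p_1·(q_1−6).
Substituting into the budget: q_1* = 6 + 0.625·(I − 6·p_1 − 8·p_2)/p_1, and q_2* = 8 + 0.375·(…)/p_2.
Discretionary income = 183 − 6·13.2 − 8·8.75 = 33.8; q_2* = 8 + 0.375·33.8/8.75 = 9.4486.

q_2* = 9.4486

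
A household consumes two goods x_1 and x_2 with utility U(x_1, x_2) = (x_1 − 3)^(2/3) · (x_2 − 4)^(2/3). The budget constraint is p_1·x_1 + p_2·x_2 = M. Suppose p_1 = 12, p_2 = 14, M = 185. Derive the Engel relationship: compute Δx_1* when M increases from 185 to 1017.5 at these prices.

Δx_1* = 34.6875

This is Cobb-Douglas in (x_1−3, x_2−4): tangency gives 2/3·p_2·(x_2−4) = 2/3·p_1·(x_1−3).
After buying the subsistence bundle (3, 4), a share 0.5 of the remaining income goes to x_1: x_1* = 3 + 0.5·(M − 3p_1 − 4p_2)/p_1.
Discretionary income = 185 − 3·12 − 4·14 = 93; x_1* = 3 + 0.5·93/12 = 6.875.
At M' = 1017.5: x_1* = 41.5625. Change: 41.5625 − 6.875 = 34.6875.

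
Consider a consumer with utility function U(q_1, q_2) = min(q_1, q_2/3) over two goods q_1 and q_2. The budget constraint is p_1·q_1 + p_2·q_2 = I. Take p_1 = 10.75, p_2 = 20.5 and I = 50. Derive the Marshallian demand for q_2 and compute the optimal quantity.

q_2* = 2.0761

With perfect complements, no substitution: consume in ratio q_1:q_2 = 1:3.
Budget: p_1·q_1 + p_2·3·q_1 = I, so (p_1 + 3·p_2)·q_1 = I.
Demand: q_1*(p_1,p_2,I) = I/(p_1 + 3·p_2), q_2* = 3·I/(p_1 + 3·p_2).
Here 10.75 + 3·20.5 = 72.25, giving q_2* = 2.0761.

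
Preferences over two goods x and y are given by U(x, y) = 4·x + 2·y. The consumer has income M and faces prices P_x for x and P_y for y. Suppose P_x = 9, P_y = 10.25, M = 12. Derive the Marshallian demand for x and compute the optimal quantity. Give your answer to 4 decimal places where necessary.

x* = 1.3333

x gives more utility per dollar, so spend all income on x: x* = M/P_x, y* = 0.
Numerically: x* = 1.3333, y* = 0.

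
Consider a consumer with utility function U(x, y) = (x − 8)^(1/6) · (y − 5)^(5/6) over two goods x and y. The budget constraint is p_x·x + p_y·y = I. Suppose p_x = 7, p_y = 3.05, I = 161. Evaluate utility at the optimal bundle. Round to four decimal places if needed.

V = 16.3277

MRS = (1/5)·(y−5)/(x−8). Tangency with p_x/p_y gives y−5 = 5·(p_x/p_y)·(x−8).
Substituting into the budget: x* = 8 + 1/6·(I − 8·p_x − 5·p_y)/p_x, and y* = 5 + 5/6·(…)/p_y.
Discretionary income = 161 − 8·7 − 5·3.05 = 89.75; x* = 8 + 1/6·89.75/7 = 10.1369; y* = 5 + 5/6·89.75/3.05 = 29.5219.
Utility at the optimum: U(10.1369, 29.5219) = 16.3277.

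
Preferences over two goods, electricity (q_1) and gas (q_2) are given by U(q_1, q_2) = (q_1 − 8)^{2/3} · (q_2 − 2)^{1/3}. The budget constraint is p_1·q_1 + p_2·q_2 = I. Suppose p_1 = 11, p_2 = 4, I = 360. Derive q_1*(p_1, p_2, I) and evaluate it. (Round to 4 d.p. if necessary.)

This is Cobb-Douglas in (q_1−8, q_2−2): tangency gives 2/3·p_2·(q_2−2) = 1/3·p_1·(q_1−8).
After buying the subsistence bundle (8, 2), a share 2/3 of the remaining income goes to q_1: q_1* = 8 + 2/3·(I − 8p_1 − 2p_2)/p_1.
Discretionary income = 360 − 8·11 − 2·4 = 264; q_1* = 8 + 2/3·264/11 = 24.

q_1* = 24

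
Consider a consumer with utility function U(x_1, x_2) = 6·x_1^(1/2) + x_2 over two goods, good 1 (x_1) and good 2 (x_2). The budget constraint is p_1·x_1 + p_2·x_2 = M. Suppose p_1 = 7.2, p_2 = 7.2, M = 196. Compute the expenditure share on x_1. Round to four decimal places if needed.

share on x_1 = 0.3306

MU_x_1 = 3/√x_1, MU_x_2 = 1. Tangency: 3/√x_1 = p_1/p_2.
Thus x_1* = (3·p_2/p_1)² — independent of M — with the rest of income spent on x_2.
Plugging in: x_1* = (3·7.2/7.2)² = 9, x_2* = 18.2222.
Expenditure on x_1: 7.2·9 = 64.8; share = 0.3306.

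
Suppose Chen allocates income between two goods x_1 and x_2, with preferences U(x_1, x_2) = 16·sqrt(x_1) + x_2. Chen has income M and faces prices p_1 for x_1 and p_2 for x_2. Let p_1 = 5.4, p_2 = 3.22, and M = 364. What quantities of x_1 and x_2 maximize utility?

x_1* = 22.7564, x_2* = 74.8805

Set MRS = p_1/p_2: 8·x_1^(−1/2) = p_1/p_2.
Thus x_1* = (8·p_2/p_1)² — independent of M — with the rest of income spent on x_2.
Plugging in: x_1* = (8·3.22/5.4)² = 22.7564, x_2* = 74.8805.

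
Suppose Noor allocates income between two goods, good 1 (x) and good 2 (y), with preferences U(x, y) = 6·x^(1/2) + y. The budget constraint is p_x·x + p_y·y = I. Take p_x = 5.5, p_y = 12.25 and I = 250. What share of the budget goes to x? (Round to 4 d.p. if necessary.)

share on x = 0.9822

MU_x = 3/√x, MU_y = 1. Tangency: 3/√x = p_x/p_y.
Solve: √x = 3·p_y/p_x, so x*(p_x,p_y) = (3·p_y/p_x)², and y* = (I − p_x·x*)/p_y.
Plugging in: x* = (3·12.25/5.5)² = 44.6467, y* = 0.3627.
Expenditure on x: 5.5·44.6467 = 245.5568; share = 0.9822.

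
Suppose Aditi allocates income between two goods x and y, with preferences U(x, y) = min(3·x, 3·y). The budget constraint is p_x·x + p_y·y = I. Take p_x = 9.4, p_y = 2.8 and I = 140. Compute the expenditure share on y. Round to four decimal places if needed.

share on y = 0.2295

Demand: x*(p_x,p_y,I) = 3·I/(3·p_x + 3·p_y), y* = 3·I/(3·p_x + 3·p_y).
Here 3·9.4 + 3·2.8 = 36.6, giving x* = 11.4754 and y* = 11.4754.
Expenditure on y: 2.8·11.4754 = 32.1311; share = 0.2295.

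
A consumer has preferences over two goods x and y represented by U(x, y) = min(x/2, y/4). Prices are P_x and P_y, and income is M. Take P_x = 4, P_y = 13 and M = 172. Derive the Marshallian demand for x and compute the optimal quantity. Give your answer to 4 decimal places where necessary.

With perfect complements, no substitution: consume in ratio x:y = 2:4.
Budget: P_x·x + P_y·2·x = M, so (2·P_x + 4·P_y)·x = 2·M.
Demand: x*(P_x,P_y,M) = 2·M/(2·P_x + 4·P_y), y* = 4·M/(2·P_x + 4·P_y).
Here 2·4 + 4·13 = 60, giving x* = 5.7333.

x* = 5.7333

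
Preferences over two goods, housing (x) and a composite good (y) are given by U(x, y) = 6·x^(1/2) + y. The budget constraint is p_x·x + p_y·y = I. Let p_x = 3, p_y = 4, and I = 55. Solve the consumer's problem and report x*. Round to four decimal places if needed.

MU_x = 3/√x, MU_y = 1. Tangency: 3/√x = p_x/p_y.
Thus x* = (3·p_y/p_x)² — independent of I — with the rest of income spent on y.
Plugging in: x* = (3·4/3)² = 16.

x* = 16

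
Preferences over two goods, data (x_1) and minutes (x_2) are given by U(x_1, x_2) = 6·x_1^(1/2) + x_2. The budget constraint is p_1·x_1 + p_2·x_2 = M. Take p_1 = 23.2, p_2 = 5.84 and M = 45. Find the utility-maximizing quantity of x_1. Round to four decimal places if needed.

MU_x_1 = 3/√x_1, MU_x_2 = 1. Tangency: 3/√x_1 = p_1/p_2.
Solve: √x_1 = 3·p_2/p_1, so x_1*(p_1,p_2) = (3·p_2/p_1)², and x_2* = (M − p_1·x_1*)/p_2.
Plugging in: x_1* = (3·5.84/23.2)² = 0.5703.

x_1* = 0.5703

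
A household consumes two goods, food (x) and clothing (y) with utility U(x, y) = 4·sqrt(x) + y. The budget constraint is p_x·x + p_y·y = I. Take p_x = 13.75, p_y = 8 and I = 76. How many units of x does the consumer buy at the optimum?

Set MRS = p_x/p_y: 2·x^(−1/2) = p_x/p_y.
Solve: √x = 2·p_y/p_x, so x*(p_x,p_y) = (2·p_y/p_x)², and y* = (I − p_x·x*)/p_y.
Plugging in: x* = (2·8/13.75)² = 1.354.

x* = 1.354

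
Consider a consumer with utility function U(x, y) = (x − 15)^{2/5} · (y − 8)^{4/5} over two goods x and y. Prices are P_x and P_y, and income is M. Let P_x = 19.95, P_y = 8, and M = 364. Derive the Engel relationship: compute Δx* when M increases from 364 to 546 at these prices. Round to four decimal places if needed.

MRS = (1/2)·(y−8)/(x−15). Tangency with P_x/P_y gives y−8 = 2·(P_x/P_y)·(x−15).
Substituting into the budget: x* = 15 + 1/3·(M − 15·P_x − 8·P_y)/P_x, and y* = 8 + 2/3·(…)/P_y.
Discretionary income = 364 − 15·19.95 − 8·8 = 0.75; x* = 15 + 1/3·0.75/19.95 = 15.0125.
At M' = 546: x* = 18.0535. Change: 18.0535 − 15.0125 = 3.0409.

Δx* = 3.0409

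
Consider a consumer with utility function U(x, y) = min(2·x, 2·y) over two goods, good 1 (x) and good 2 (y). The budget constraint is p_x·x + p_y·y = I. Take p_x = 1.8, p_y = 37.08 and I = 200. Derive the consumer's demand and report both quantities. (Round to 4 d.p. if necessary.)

x* = 5.144, y* = 5.144

Leontief preferences: the optimum is at the kink where x/2 = y/2, i.e. y = x.
Budget: p_x·x + p_y·x = I, so (2·p_x + 2·p_y)·x = 2·I.
Demand: x*(p_x,p_y,I) = 2·I/(2·p_x + 2·p_y), y* = 2·I/(2·p_x + 2·p_y).
Here 2·1.8 + 2·37.08 = 77.76, giving x* = 5.144 and y* = 5.144.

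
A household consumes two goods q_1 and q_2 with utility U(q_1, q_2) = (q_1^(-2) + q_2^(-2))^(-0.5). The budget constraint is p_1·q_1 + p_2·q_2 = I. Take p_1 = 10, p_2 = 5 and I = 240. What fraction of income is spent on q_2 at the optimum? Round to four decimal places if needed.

MU_q_1 ∝ q_1^(-3), MU_q_2 ∝ q_2^(-3), so MRS = (q_2/q_1)^(3) = p_1/p_2.
Hence q_2/q_1 = (p_1/p_2)^(1/(3)), i.e. raised to the 1/3 power.
With the ratio pinned down, the budget gives q_1* = I/(p_1 + p_2·(q_2/q_1)) and q_2* = (q_2/q_1)·q_1*.
Numerically q_2/q_1 = 1.259921, so q_1* = 240/(10 + 5·1.259921) = 14.7243 and q_2* = 1.259921·14.7243 = 18.5514.
Expenditure on q_2: 5·18.5514 = 92.7572; share = 0.3865.

share on q_2 = 0.3865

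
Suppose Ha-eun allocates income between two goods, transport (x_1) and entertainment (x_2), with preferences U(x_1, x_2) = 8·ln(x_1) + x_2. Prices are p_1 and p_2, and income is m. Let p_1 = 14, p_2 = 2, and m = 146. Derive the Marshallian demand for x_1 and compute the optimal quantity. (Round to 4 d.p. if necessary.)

MU_x_1 = 8/x_1, MU_x_2 = 1. Tangency: 8/x_1 = p_1/p_2.
So x_1*(p_1,p_2) = 8·p_2/p_1, independent of income; and x_2* = (m − 8·p_2)/p_2.
At the given prices: x_1* = 8·2/14 = 1.1429.

x_1* = 1.1429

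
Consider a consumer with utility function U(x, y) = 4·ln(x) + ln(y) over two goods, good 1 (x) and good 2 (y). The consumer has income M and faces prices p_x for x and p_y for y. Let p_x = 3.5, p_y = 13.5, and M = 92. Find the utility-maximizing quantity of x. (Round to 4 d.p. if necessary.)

Tangency: MRS = 4·y/x = p_x/p_y.
So 4·p_y·y = p_x·x; combined with the budget, a share 0.8 of income goes to x.
Demand: x*(p_x,p_y,M) = 0.8·M/p_x and y* = 0.2·M/p_y.
At p_x=3.5, p_y=13.5, M=92: x* = 0.8·92/3.5 = 21.0286.

x* = 21.0286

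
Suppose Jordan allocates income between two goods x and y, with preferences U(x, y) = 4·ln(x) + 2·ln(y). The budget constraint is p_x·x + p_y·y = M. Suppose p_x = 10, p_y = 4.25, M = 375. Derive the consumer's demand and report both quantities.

x* = 25, y* = 29.4118

Demand: x*(p_x,p_y,M) = 2/3·M/p_x and y* = 1/3·M/p_y.
At p_x=10, p_y=4.25, M=375: x* = 2/3·375/10 = 25, y* = 29.4118.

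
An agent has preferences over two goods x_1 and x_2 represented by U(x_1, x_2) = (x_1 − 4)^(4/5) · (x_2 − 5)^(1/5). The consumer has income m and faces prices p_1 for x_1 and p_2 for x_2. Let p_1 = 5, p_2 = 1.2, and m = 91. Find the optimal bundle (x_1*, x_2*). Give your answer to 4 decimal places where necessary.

x_1* = 14.4, x_2* = 15.8333

Substituting into the budget: x_1* = 4 + 0.8·(m − 4·p_1 − 5·p_2)/p_1, and x_2* = 5 + 0.2·(…)/p_2.
Discretionary income = 91 − 4·5 − 5·1.2 = 65; x_1* = 4 + 0.8·65/5 = 14.4; x_2* = 5 + 0.2·65/1.2 = 15.8333.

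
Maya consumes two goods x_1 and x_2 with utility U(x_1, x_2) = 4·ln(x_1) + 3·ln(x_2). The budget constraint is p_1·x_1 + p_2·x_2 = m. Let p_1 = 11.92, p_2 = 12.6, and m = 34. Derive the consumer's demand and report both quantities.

Demand: x_1*(p_1,p_2,m) = 4/7·m/p_1 and x_2* = 3/7·m/p_2.
At p_1=11.92, p_2=12.6, m=34: x_1* = 4/7·34/11.92 = 1.6299, x_2* = 1.1565.

x_1* = 1.6299, x_2* = 1.1565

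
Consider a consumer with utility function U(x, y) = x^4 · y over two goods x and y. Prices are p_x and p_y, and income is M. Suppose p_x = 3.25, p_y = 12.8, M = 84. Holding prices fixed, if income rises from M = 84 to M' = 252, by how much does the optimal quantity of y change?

Tangency: MRS = 4·y/x = p_x/p_y.
So 4·p_y·y = p_x·x; combined with the budget, a share 0.8 of income goes to x.
Demand: x*(p_x,p_y,M) = 0.8·M/p_x and y* = 0.2·M/p_y.
At p_x=3.25, p_y=12.8, M=84: y* = 0.2·84/12.8 = 1.3125.
At M' = 252: y* = 3.9375. Change: 3.9375 − 1.3125 = 2.625.

Δy* = 2.625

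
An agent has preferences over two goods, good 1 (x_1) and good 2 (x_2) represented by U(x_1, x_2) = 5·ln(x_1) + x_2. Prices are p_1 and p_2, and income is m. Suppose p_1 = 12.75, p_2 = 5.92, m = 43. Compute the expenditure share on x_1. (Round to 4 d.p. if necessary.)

MU_x_1 = 5/x_1, MU_x_2 = 1. Tangency: 5/x_1 = p_1/p_2.
So x_1*(p_1,p_2) = 5·p_2/p_1, independent of income; and x_2* = (m − 5·p_2)/p_2.
At the given prices: x_1* = 5·5.92/12.75 = 2.3216, and x_2* = 2.2635.
Expenditure on x_1: 12.75·2.3216 = 29.6; share = 0.6884.

share on x_1 = 0.6884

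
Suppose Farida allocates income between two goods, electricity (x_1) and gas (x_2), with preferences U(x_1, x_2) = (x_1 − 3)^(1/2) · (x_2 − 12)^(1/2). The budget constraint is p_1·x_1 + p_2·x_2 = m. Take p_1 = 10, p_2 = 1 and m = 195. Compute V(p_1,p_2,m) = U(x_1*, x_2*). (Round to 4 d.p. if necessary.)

V = 24.1914

This is Cobb-Douglas in (x_1−3, x_2−12): tangency gives 0.5·p_2·(x_2−12) = 0.5·p_1·(x_1−3).
Substituting into the budget: x_1* = 3 + 0.5·(m − 3·p_1 − 12·p_2)/p_1, and x_2* = 12 + 0.5·(…)/p_2.
Discretionary income = 195 − 3·10 − 12·1 = 153; x_1* = 3 + 0.5·153/10 = 10.65; x_2* = 12 + 0.5·153/1 = 88.5.
Utility at the optimum: U(10.65, 88.5) = 24.1914.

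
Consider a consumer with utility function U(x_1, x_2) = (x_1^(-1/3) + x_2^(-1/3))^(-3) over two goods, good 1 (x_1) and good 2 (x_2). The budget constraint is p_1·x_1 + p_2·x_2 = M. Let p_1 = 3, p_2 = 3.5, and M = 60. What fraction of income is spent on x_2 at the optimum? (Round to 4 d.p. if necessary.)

share on x_2 = 0.5096

Numerically x_2/x_1 = 0.89082, so x_1* = 60/(3 + 3.5·0.89082) = 9.8073 and x_2* = 0.89082·9.8073 = 8.7366.
Expenditure on x_2: 3.5·8.7366 = 30.578; share = 0.5096.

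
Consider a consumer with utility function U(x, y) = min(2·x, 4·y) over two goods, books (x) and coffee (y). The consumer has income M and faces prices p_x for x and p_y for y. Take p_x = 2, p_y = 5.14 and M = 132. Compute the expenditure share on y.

share on y = 0.5624

With perfect complements, no substitution: consume in ratio x:y = 4:2.
Budget: p_x·x + p_y·(1/2)·x = M, so (4·p_x + 2·p_y)·x = 4·M.
Demand: x*(p_x,p_y,M) = 4·M/(4·p_x + 2·p_y), y* = 2·M/(4·p_x + 2·p_y).
Here 4·2 + 2·5.14 = 18.28, giving x* = 28.884 and y* = 14.442.
Expenditure on y: 5.14·14.442 = 74.2319; share = 0.5624.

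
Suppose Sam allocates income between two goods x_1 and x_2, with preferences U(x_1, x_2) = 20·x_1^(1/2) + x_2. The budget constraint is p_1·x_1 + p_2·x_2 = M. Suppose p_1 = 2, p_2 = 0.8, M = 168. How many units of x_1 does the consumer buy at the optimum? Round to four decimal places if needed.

Set MRS = p_1/p_2: 10·x_1^(−1/2) = p_1/p_2.
Thus x_1* = (10·p_2/p_1)² — independent of M — with the rest of income spent on x_2.
Plugging in: x_1* = (10·0.8/2)² = 16.

x_1* = 16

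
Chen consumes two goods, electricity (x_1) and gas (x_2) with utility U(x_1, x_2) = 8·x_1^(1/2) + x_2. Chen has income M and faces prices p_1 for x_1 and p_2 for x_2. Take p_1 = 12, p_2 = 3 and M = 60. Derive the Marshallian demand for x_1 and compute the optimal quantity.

Set MRS = p_1/p_2: 4·x_1^(−1/2) = p_1/p_2.
Thus x_1* = (4·p_2/p_1)² — independent of M — with the rest of income spent on x_2.
Plugging in: x_1* = (4·3/12)² = 1.

x_1* = 1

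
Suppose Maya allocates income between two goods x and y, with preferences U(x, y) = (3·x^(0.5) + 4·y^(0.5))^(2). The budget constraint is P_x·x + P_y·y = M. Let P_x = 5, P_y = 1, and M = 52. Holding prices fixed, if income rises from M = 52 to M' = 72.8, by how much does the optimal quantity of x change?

Δx* = 0.4207

From the CES first-order condition, (3/4)·(y/x)^(0.5) = P_x/P_y.
Solve for the ratio: y/x = [(4/3)·P_x/P_y]^(2).
Substitute y = (y/x)·x into the budget: x* = M/(P_x + P_y·(y/x)).
Numerically y/x = 44.444444, so x* = 52/(5 + 1·44.444444) = 1.0517.
At M' = 72.8: x* = 1.4724. Change: 1.4724 − 1.0517 = 0.4207.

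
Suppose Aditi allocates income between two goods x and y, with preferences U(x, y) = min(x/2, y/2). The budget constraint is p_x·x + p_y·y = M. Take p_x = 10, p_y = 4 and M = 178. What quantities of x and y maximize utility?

With perfect complements, no substitution: consume in ratio x:y = 2:2.
Budget: p_x·x + p_y·x = M, so (2·p_x + 2·p_y)·x = 2·M.
Demand: x*(p_x,p_y,M) = 2·M/(2·p_x + 2·p_y), y* = 2·M/(2·p_x + 2·p_y).
Here 2·10 + 2·4 = 28, giving x* = 12.7143 and y* = 12.7143.

x* = 12.7143, y* = 12.7143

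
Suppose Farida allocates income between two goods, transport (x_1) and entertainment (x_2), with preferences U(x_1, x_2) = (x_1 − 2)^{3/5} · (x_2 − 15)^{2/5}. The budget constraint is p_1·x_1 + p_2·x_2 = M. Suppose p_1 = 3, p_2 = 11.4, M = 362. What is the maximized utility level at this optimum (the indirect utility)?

Let x_1' = x_1−2, x_2' = x_2−15. MRS = (3/2)·x_2'/x_1' = p_1/p_2.
Substituting into the budget: x_1* = 2 + 0.6·(M − 2·p_1 − 15·p_2)/p_1, and x_2* = 15 + 0.4·(…)/p_2.
Discretionary income = 362 − 2·3 − 15·11.4 = 185; x_1* = 2 + 0.6·185/3 = 39; x_2* = 15 + 0.4·185/11.4 = 21.4912.
Utility at the optimum: U(39, 21.4912) = 18.4439.

V = 18.4439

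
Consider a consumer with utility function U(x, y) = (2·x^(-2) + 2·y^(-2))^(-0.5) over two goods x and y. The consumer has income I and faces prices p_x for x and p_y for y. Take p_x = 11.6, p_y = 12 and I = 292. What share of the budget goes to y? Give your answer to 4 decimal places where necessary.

Numerically y/x = 0.988763, so x* = 292/(11.6 + 12·0.988763) = 12.444 and y* = 0.988763·12.444 = 12.3042.
Expenditure on y: 12·12.3042 = 147.6498; share = 0.5057.

share on y = 0.5057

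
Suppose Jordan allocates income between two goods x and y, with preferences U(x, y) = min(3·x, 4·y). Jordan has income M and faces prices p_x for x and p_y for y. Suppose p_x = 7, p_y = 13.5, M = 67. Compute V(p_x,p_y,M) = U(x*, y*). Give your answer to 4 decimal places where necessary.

Leontief preferences: the optimum is at the kink where x/4 = y/3, i.e. y = (3/4)·x.
Budget: p_x·x + p_y·(3/4)·x = M, so (4·p_x + 3·p_y)·x = 4·M.
Demand: x*(p_x,p_y,M) = 4·M/(4·p_x + 3·p_y), y* = 3·M/(4·p_x + 3·p_y).
Here 4·7 + 3·13.5 = 68.5, giving x* = 3.9124 and y* = 2.9343.
Utility at the optimum: U(3.9124, 2.9343) = 11.7372.

V = 11.7372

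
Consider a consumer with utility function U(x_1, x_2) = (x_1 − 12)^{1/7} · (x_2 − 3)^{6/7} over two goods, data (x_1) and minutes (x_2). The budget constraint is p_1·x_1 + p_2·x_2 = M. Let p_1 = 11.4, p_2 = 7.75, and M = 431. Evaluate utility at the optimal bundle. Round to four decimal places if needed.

V = 21.955

MRS = (1/6)·(x_2−3)/(x_1−12). Tangency with p_1/p_2 gives x_2−3 = 6·(p_1/p_2)·(x_1−12).
Substituting into the budget: x_1* = 12 + 1/7·(M − 12·p_1 − 3·p_2)/p_1, and x_2* = 3 + 6/7·(…)/p_2.
Discretionary income = 431 − 12·11.4 − 3·7.75 = 270.95; x_1* = 12 + 1/7·270.95/11.4 = 15.3954; x_2* = 3 + 6/7·270.95/7.75 = 32.9668.
Utility at the optimum: U(15.3954, 32.9668) = 21.955.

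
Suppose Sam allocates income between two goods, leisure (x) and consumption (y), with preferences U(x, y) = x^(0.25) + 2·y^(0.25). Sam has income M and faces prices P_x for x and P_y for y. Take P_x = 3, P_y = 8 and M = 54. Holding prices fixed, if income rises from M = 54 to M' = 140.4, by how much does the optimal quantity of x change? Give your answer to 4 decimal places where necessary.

MRS = MU_x/MU_y = (1/2)·(y/x)^(0.75). Set equal to P_x/P_y.
Solve for the ratio: y/x = [2·P_x/P_y]^(4/3).
With the ratio pinned down, the budget gives x* = M/(P_x + P_y·(y/x)) and y* = (y/x)·x*.
Numerically y/x = 0.68142, so x* = 54/(3 + 8·0.68142) = 6.3895.
At M' = 140.4: x* = 16.6127. Change: 16.6127 − 6.3895 = 10.2232.

Δx* = 10.2232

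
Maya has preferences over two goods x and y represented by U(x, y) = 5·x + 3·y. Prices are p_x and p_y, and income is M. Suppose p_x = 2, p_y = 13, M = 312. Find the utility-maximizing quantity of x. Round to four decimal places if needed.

x* = 156

Perfect substitutes: compare marginal utility per dollar. 5/p_x vs 3/p_y → 2.5 vs 0.2308.
x gives more utility per dollar, so spend all income on x: x* = M/p_x, y* = 0.
Numerically: x* = 156, y* = 0.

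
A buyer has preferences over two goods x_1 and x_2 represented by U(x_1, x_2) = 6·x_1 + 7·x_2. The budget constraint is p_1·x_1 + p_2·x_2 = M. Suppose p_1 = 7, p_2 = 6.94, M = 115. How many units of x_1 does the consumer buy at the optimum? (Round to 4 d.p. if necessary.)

x_1* = 0

Numerically: x_1* = 0, x_2* = 16.5706.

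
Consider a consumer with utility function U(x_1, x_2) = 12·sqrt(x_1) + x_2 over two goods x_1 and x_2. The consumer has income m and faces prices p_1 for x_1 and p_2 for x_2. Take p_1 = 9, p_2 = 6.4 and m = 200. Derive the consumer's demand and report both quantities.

x_1* = 18.2044, x_2* = 5.65

Utility is quasi-linear in x_2; the FOC for x_1 is 6/√x_1 = p_1/p_2.
Solve: √x_1 = 6·p_2/p_1, so x_1*(p_1,p_2) = (6·p_2/p_1)², and x_2* = (m − p_1·x_1*)/p_2.
Plugging in: x_1* = (6·6.4/9)² = 18.2044, x_2* = 5.65.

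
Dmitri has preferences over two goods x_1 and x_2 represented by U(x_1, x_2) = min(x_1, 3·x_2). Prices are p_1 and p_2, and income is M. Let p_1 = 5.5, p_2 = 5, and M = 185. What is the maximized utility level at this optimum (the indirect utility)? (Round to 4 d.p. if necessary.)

V = 25.814

Here 3·5.5 + 5 = 21.5, giving x_1* = 25.814 and x_2* = 8.6047.
Utility at the optimum: U(25.814, 8.6047) = 25.814.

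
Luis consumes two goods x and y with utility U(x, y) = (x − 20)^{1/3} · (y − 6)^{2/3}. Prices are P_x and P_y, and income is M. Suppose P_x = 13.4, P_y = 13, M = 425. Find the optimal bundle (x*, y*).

MRS = (1/2)·(y−6)/(x−20). Tangency with P_x/P_y gives y−6 = 2·(P_x/P_y)·(x−20).
Substituting into the budget: x* = 20 + 1/3·(M − 20·P_x − 6·P_y)/P_x, and y* = 6 + 2/3·(…)/P_y.
Discretionary income = 425 − 20·13.4 − 6·13 = 79; x* = 20 + 1/3·79/13.4 = 21.9652; y* = 6 + 2/3·79/13 = 10.0513.

x* = 21.9652, y* = 10.0513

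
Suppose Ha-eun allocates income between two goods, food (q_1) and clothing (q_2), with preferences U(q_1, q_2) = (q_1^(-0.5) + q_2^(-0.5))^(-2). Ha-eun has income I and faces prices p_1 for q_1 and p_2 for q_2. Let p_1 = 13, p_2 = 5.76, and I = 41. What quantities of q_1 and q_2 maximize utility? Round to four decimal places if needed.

q_1* = 1.7896, q_2* = 3.0791

MU_q_1 ∝ q_1^(-1.5), MU_q_2 ∝ q_2^(-1.5), so MRS = (q_2/q_1)^(1.5) = p_1/p_2.
Solve for the ratio: q_2/q_1 = [p_1/p_2]^(2/3).
Substitute q_2 = (q_2/q_1)·q_1 into the budget: q_1* = I/(p_1 + p_2·(q_2/q_1)).
Numerically q_2/q_1 = 1.720603, so q_1* = 41/(13 + 5.76·1.720603) = 1.7896 and q_2* = 1.720603·1.7896 = 3.0791.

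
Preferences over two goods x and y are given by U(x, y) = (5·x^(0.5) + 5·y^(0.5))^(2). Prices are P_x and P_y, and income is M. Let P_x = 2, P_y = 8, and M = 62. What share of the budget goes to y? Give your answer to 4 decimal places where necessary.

share on y = 0.2

From the CES first-order condition, (y/x)^(0.5) = P_x/P_y.
Hence y/x = (P_x/P_y)^(1/(0.5)), i.e. raised to the 2 power.
Substitute y = (y/x)·x into the budget: x* = M/(P_x + P_y·(y/x)).
Numerically y/x = 0.0625, so x* = 62/(2 + 8·0.0625) = 24.8 and y* = 0.0625·24.8 = 1.55.
Expenditure on y: 8·1.55 = 12.4; share = 0.2.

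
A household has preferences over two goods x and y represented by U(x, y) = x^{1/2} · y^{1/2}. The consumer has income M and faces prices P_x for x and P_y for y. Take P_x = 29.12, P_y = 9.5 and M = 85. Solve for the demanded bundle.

x* = 1.4595, y* = 4.4737

Demand: x*(P_x,P_y,M) = 0.5·M/P_x and y* = 0.5·M/P_y.
At P_x=29.12, P_y=9.5, M=85: x* = 0.5·85/29.12 = 1.4595, y* = 4.4737.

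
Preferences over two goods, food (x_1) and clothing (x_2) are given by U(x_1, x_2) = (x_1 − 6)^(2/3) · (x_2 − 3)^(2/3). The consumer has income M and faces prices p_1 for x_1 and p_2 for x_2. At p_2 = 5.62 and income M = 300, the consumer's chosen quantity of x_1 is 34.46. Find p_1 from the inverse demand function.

p_1 = 4.5

MRS = (x_2−3)/(x_1−6). Tangency with p_1/p_2 gives x_2−3 = (p_1/p_2)·(x_1−6).
After buying the subsistence bundle (6, 3), a share 0.5 of the remaining income goes to x_1: x_1* = 6 + 0.5·(M − 6p_1 − 3p_2)/p_1.
Set x_1* = 34.46 in the demand function and solve for p_1: p_1 = 4.5.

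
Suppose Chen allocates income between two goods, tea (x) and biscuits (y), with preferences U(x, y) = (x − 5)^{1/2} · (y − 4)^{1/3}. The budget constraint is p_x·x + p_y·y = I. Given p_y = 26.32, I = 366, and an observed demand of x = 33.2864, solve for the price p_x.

This is Cobb-Douglas in (x−5, y−4): tangency gives 0.5·p_y·(y−4) = 1/3·p_x·(x−5).
After buying the subsistence bundle (5, 4), a share 0.6 of the remaining income goes to x: x* = 5 + 0.6·(I − 5p_x − 4p_y)/p_x.
Set x* = 33.2864 in the demand function and solve for p_x: p_x = 5.

p_x = 5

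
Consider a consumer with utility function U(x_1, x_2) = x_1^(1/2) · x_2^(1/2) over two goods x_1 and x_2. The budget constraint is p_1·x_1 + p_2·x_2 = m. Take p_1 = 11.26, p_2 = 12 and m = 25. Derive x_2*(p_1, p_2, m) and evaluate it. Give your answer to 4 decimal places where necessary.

x_2* = 1.0417

At p_1=11.26, p_2=12, m=25: x_2* = 0.5·25/12 = 1.0417.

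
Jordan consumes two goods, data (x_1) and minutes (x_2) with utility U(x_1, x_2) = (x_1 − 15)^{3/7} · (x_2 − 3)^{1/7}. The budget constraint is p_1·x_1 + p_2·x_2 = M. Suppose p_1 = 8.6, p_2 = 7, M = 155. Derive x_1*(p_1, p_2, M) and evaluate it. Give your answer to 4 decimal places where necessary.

Substituting into the budget: x_1* = 15 + 0.75·(M − 15·p_1 − 3·p_2)/p_1, and x_2* = 3 + 0.25·(…)/p_2.
Discretionary income = 155 − 15·8.6 − 3·7 = 5; x_1* = 15 + 0.75·5/8.6 = 15.436.

x_1* = 15.436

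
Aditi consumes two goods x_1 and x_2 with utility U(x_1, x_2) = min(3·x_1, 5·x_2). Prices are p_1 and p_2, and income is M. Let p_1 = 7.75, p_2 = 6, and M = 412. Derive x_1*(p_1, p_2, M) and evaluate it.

With perfect complements, no substitution: consume in ratio x_1:x_2 = 5:3.
Budget: p_1·x_1 + p_2·(3/5)·x_1 = M, so (5·p_1 + 3·p_2)·x_1 = 5·M.
Demand: x_1*(p_1,p_2,M) = 5·M/(5·p_1 + 3·p_2), x_2* = 3·M/(5·p_1 + 3·p_2).
Here 5·7.75 + 3·6 = 56.75, giving x_1* = 36.2996.

x_1* = 36.2996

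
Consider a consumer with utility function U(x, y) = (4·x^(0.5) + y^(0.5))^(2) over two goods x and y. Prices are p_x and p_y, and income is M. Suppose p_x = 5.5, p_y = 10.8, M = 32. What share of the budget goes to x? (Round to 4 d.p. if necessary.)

MU_x ∝ 4·x^(-0.5), MU_y ∝ y^(-0.5), so MRS = 4·(y/x)^(0.5) = p_x/p_y.
Hence y/x = ((1/4)·p_x/p_y)^(1/(0.5)), i.e. raised to the 2 power.
With the ratio pinned down, the budget gives x* = M/(p_x + p_y·(y/x)) and y* = (y/x)·x*.
Numerically y/x = 0.016209, so x* = 32/(5.5 + 10.8·0.016209) = 5.6387 and y* = 0.016209·5.6387 = 0.0914.
Expenditure on x: 5.5·5.6387 = 31.0129; share = 0.9692.

share on x = 0.9692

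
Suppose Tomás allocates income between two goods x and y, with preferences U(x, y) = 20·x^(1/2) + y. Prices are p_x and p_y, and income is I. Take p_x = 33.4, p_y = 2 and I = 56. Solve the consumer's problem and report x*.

Utility is quasi-linear in y; the FOC for x is 10/√x = p_x/p_y.
Thus x* = (10·p_y/p_x)² — independent of I — with the rest of income spent on y.
Plugging in: x* = (10·2/33.4)² = 0.3586.

x* = 0.3586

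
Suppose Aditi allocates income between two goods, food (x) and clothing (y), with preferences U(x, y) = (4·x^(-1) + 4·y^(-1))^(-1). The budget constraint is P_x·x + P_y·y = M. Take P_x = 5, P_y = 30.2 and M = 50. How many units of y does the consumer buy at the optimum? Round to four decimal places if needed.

MU_x ∝ 4·x^(-2), MU_y ∝ 4·y^(-2), so MRS = (y/x)^(2) = P_x/P_y.
Hence y/x = (P_x/P_y)^(1/(2)), i.e. raised to the 0.5 power.
Substitute y = (y/x)·x into the budget: x* = M/(P_x + P_y·(y/x)).
Numerically y/x = 0.406894, so x* = 50/(5 + 30.2·0.406894) = 2.8921 and y* = 0.406894·2.8921 = 1.1768.

y* = 1.1768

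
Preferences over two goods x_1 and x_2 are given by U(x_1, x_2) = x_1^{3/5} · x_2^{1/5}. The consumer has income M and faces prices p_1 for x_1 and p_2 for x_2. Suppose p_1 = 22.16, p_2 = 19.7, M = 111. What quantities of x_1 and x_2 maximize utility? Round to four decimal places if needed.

MU_x_1/MU_x_2 = (0.6·x_2)/(0.2·x_1); tangency sets this equal to p_1/p_2.
Rearranging, p_2·x_2 = (1/3)·p_1·x_1. Substituting into the budget gives p_1·x_1·(1 + (1/3)) = M.
Demand: x_1*(p_1,p_2,M) = 0.75·M/p_1 and x_2* = 0.25·M/p_2.
At p_1=22.16, p_2=19.7, M=111: x_1* = 0.75·111/22.16 = 3.7568, x_2* = 1.4086.

x_1* = 3.7568, x_2* = 1.4086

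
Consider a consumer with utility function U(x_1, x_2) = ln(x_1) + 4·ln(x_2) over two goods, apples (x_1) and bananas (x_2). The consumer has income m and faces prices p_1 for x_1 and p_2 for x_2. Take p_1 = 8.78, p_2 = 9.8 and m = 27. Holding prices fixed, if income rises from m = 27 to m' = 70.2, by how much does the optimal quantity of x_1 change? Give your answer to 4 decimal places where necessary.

Demand: x_1*(p_1,p_2,m) = 0.2·m/p_1 and x_2* = 0.8·m/p_2.
At p_1=8.78, p_2=9.8, m=27: x_1* = 0.2·27/8.78 = 0.615.
At m' = 70.2: x_1* = 1.5991. Change: 1.5991 − 0.615 = 0.9841.

Δx_1* = 0.9841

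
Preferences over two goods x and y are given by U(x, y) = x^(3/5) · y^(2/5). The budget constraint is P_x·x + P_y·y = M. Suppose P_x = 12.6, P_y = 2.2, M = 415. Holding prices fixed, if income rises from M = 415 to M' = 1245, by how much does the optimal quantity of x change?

MU_x/MU_y = (0.6·y)/(0.4·x); tangency sets this equal to P_x/P_y.
Rearranging, P_y·y = (2/3)·P_x·x. Substituting into the budget gives P_x·x·(1 + (2/3)) = M.
Demand: x*(P_x,P_y,M) = 0.6·M/P_x and y* = 0.4·M/P_y.
At P_x=12.6, P_y=2.2, M=415: x* = 0.6·415/12.6 = 19.7619.
At M' = 1245: x* = 59.2857. Change: 59.2857 − 19.7619 = 39.5238.

Δx* = 39.5238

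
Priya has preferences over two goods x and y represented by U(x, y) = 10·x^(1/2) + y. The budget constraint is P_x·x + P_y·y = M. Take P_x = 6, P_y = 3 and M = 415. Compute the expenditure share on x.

Utility is quasi-linear in y; the FOC for x is 5/√x = P_x/P_y.
Solve: √x = 5·P_y/P_x, so x*(P_x,P_y) = (5·P_y/P_x)², and y* = (M − P_x·x*)/P_y.
Plugging in: x* = (5·3/6)² = 6.25, y* = 125.8333.
Expenditure on x: 6·6.25 = 37.5; share = 0.0904.

share on x = 0.0904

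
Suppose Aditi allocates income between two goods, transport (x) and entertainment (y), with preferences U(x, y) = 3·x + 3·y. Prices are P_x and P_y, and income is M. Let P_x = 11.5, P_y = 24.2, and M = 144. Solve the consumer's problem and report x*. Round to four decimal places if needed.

x* = 12.5217

Perfect substitutes: compare marginal utility per dollar. 3/P_x vs 3/P_y → 0.2609 vs 0.124.
x gives more utility per dollar, so spend all income on x: x* = M/P_x, y* = 0.
Numerically: x* = 12.5217, y* = 0.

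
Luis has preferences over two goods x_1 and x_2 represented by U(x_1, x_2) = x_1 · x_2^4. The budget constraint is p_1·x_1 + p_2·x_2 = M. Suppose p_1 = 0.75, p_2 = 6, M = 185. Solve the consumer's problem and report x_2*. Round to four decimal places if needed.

x_2* = 24.6667

Demand: x_1*(p_1,p_2,M) = 0.2·M/p_1 and x_2* = 0.8·M/p_2.
At p_1=0.75, p_2=6, M=185: x_2* = 0.8·185/6 = 24.6667.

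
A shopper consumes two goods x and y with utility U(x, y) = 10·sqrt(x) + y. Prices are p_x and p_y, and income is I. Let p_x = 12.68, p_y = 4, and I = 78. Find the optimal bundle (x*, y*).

x* = 2.4878, y* = 11.6136

MU_x = 5/√x, MU_y = 1. Tangency: 5/√x = p_x/p_y.
Thus x* = (5·p_y/p_x)² — independent of I — with the rest of income spent on y.
Plugging in: x* = (5·4/12.68)² = 2.4878, y* = 11.6136.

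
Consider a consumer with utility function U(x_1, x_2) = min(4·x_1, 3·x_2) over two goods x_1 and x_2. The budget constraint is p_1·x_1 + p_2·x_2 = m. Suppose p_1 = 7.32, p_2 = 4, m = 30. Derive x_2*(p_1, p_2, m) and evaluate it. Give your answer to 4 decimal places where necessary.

Here 3·7.32 + 4·4 = 37.96, giving x_2* = 3.1612.

x_2* = 3.1612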